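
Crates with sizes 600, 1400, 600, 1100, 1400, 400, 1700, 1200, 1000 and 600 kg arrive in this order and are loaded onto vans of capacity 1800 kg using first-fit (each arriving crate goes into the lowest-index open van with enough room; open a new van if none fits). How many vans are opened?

7

  600 → van 1 (new)  [load 600/1800]
  1400 → van 2 (new)  [load 1400/1800]
  600 → van 1  [load 1200/1800]
  1100 → van 3 (new)  [load 1100/1800]
  1400 → van 4 (new)  [load 1400/1800]
  400 → van 1  [load 1600/1800]
  1700 → van 5 (new)  [load 1700/1800]
  1200 → van 6 (new)  [load 1200/1800]
  1000 → van 7 (new)  [load 1000/1800]
  600 → van 3  [load 1700/1800]
7 vans opened.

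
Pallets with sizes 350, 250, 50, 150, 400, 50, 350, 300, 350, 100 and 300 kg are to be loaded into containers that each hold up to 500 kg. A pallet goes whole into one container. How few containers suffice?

7

Total = 400 + 350 + 350 + 350 + 300 + 300 + 250 + 150 + 100 + 50 + 50 = 2650 kg.
Lower bound: ⌈2650/500⌉ = 6 containers.
A packing using 7 containers:
  container 1: 400 + 100 = 500
  container 2: 350 + 150 = 500
  container 3: 350 + 50 + 50 = 450
  container 4: 350 = 350
  container 5: 300 = 300
  container 6: 300 = 300
  container 7: 250 = 250
No arrangement into 6 containers stays within capacity, so 7 is optimal.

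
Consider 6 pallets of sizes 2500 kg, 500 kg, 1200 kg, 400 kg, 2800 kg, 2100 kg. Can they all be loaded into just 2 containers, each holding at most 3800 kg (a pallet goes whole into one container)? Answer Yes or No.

Total = 9500 kg; ⌈9500/3800⌉ = 3.
At least 3 containers are required, but only 2 are allowed.

No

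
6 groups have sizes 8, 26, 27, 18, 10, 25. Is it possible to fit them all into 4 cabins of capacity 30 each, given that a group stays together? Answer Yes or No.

No

Total = 114; ⌈114/30⌉ = 4.
The bound of 4 does not rule out 4, but exhaustive search shows no assignment into 4 cabins of capacity 30 exists — the minimum is 5.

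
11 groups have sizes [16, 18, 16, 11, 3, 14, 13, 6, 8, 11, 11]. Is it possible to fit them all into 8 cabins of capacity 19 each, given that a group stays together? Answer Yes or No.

A valid assignment using 8 cabins:
  cabin 1: 18 = 18
  cabin 2: 16 + 3 = 19
  cabin 3: 16 = 16
  cabin 4: 14 = 14
  cabin 5: 13 + 6 = 19
  cabin 6: 11 + 8 = 19
  cabin 7: 11 = 11
  cabin 8: 11 = 11
Every load is within 19, so 8 cabins suffice.

Yes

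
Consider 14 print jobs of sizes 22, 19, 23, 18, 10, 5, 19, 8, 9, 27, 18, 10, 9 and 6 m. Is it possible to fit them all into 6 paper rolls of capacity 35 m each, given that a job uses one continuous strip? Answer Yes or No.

Total = 203 m; ⌈203/35⌉ = 6.
7 print jobs each exceed half the capacity and cannot share a roll, forcing at least 7 paper rolls.
At least 7 paper rolls are required, but only 6 are allowed.

No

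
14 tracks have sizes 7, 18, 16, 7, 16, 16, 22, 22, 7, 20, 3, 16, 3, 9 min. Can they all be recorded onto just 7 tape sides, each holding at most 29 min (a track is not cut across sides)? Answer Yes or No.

Total = 182 min; ⌈182/29⌉ = 7.
8 tracks each exceed half the capacity and cannot share a side, forcing at least 8 tape sides.
At least 8 tape sides are required, but only 7 are allowed.

No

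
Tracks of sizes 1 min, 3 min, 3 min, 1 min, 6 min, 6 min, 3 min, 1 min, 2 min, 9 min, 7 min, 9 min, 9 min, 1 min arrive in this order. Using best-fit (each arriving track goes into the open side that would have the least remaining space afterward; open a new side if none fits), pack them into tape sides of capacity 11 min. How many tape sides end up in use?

7

  1 → side 1 (new)  [load 1/11]
  3 → side 1  [load 4/11]
  3 → side 1  [load 7/11]
  1 → side 1  [load 8/11]
  6 → side 2 (new)  [load 6/11]
  6 → side 3 (new)  [load 6/11]
  3 → side 1  [load 11/11]
  1 → side 2  [load 7/11]
  2 → side 2  [load 9/11]
  9 → side 4 (new)  [load 9/11]
  7 → side 5 (new)  [load 7/11]
  9 → side 6 (new)  [load 9/11]
  9 → side 7 (new)  [load 9/11]
  1 → side 2  [load 10/11]
7 tape sides opened.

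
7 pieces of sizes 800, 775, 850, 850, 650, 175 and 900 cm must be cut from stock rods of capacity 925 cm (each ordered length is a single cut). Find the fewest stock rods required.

6

Total = 900 + 850 + 850 + 800 + 775 + 650 + 175 = 5000 cm.
Lower bound: ⌈5000/925⌉ = 6 stock rods.
A packing using 6 stock rods:
  stock rod 1: 900 = 900
  stock rod 2: 850 = 850
  stock rod 3: 850 = 850
  stock rod 4: 800 = 800
  stock rod 5: 775 = 775
  stock rod 6: 650 + 175 = 825
This matches the lower bound, so 6 is optimal.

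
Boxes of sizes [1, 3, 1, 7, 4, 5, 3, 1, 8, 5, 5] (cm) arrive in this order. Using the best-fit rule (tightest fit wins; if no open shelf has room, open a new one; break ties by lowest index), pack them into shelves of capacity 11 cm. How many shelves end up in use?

4

  1 → shelf 1 (new)  [load 1/11]
  3 → shelf 1  [load 4/11]
  1 → shelf 1  [load 5/11]
  7 → shelf 2 (new)  [load 7/11]
  4 → shelf 2  [load 11/11]
  5 → shelf 1  [load 10/11]
  3 → shelf 3 (new)  [load 3/11]
  1 → shelf 1  [load 11/11]
  8 → shelf 3  [load 11/11]
  5 → shelf 4 (new)  [load 5/11]
  5 → shelf 4  [load 10/11]
4 shelves opened.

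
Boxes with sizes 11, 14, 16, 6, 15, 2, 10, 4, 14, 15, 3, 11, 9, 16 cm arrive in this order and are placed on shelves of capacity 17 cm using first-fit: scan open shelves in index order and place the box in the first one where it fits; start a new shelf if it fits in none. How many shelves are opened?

  11 → shelf 1 (new)  [load 11/17]
  14 → shelf 2 (new)  [load 14/17]
  16 → shelf 3 (new)  [load 16/17]
  6 → shelf 1  [load 17/17]
  15 → shelf 4 (new)  [load 15/17]
  2 → shelf 2  [load 16/17]
  10 → shelf 5 (new)  [load 10/17]
  4 → shelf 5  [load 14/17]
  14 → shelf 6 (new)  [load 14/17]
  15 → shelf 7 (new)  [load 15/17]
  3 → shelf 5  [load 17/17]
  11 → shelf 8 (new)  [load 11/17]
  9 → shelf 9 (new)  [load 9/17]
  16 → shelf 10 (new)  [load 16/17]
10 shelves opened.

10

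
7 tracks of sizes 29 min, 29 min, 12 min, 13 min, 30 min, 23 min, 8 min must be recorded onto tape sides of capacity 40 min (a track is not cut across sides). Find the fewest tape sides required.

5

Total = 30 + 29 + 29 + 23 + 13 + 12 + 8 = 144 min.
Lower bound: ⌈144/40⌉ = 4 tape sides.
A packing using 5 tape sides:
  side 1: 30 + 8 = 38
  side 2: 29 = 29
  side 3: 29 = 29
  side 4: 23 + 13 = 36
  side 5: 12 = 12
No arrangement into 4 tape sides stays within capacity, so 5 is optimal.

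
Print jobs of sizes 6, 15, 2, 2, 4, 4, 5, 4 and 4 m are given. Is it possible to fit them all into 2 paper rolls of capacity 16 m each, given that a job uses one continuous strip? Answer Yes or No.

No

Total = 46 m; ⌈46/16⌉ = 3.
At least 3 paper rolls are required, but only 2 are allowed.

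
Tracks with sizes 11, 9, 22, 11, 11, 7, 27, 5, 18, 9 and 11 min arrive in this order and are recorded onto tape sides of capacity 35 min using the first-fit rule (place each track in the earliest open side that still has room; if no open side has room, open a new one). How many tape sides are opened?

5

  11 → side 1 (new)  [load 11/35]
  9 → side 1  [load 20/35]
  22 → side 2 (new)  [load 22/35]
  11 → side 1  [load 31/35]
  11 → side 2  [load 33/35]
  7 → side 3 (new)  [load 7/35]
  27 → side 3  [load 34/35]
  5 → side 4 (new)  [load 5/35]
  18 → side 4  [load 23/35]
  9 → side 4  [load 32/35]
  11 → side 5 (new)  [load 11/35]
5 tape sides opened.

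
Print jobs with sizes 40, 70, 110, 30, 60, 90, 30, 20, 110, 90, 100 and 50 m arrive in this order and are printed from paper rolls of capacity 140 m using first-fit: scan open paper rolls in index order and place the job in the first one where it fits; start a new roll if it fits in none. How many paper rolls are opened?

  40 → roll 1 (new)  [load 40/140]
  70 → roll 1  [load 110/140]
  110 → roll 2 (new)  [load 110/140]
  30 → roll 1  [load 140/140]
  60 → roll 3 (new)  [load 60/140]
  90 → roll 4 (new)  [load 90/140]
  30 → roll 2  [load 140/140]
  20 → roll 3  [load 80/140]
  110 → roll 5 (new)  [load 110/140]
  90 → roll 6 (new)  [load 90/140]
  100 → roll 7 (new)  [load 100/140]
  50 → roll 3  [load 130/140]
7 paper rolls opened.

7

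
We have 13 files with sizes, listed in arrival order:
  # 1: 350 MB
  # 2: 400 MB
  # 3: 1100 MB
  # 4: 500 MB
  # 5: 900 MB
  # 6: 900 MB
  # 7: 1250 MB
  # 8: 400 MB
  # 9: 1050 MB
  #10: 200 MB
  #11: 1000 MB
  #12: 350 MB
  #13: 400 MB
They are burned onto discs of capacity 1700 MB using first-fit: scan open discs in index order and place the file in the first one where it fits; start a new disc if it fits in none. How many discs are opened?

7

  350 → disc 1 (new)  [load 350/1700]
  400 → disc 1  [load 750/1700]
  1100 → disc 2 (new)  [load 1100/1700]
  500 → disc 1  [load 1250/1700]
  900 → disc 3 (new)  [load 900/1700]
  900 → disc 4 (new)  [load 900/1700]
  1250 → disc 5 (new)  [load 1250/1700]
  400 → disc 1  [load 1650/1700]
  1050 → disc 6 (new)  [load 1050/1700]
  200 → disc 2  [load 1300/1700]
  1000 → disc 7 (new)  [load 1000/1700]
  350 → disc 2  [load 1650/1700]
  400 → disc 3  [load 1300/1700]
7 discs opened.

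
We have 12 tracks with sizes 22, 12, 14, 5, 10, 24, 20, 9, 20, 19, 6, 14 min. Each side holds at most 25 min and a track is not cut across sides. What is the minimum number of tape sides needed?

8

Total = 24 + 22 + 20 + 20 + 19 + 14 + 14 + 12 + 10 + 9 + 6 + 5 = 175 min.
Lower bound: ⌈175/25⌉ = 7 tape sides.
A packing using 8 tape sides:
  side 1: 24 = 24
  side 2: 22 = 22
  side 3: 20 + 5 = 25
  side 4: 20 = 20
  side 5: 19 + 6 = 25
  side 6: 14 + 10 = 24
  side 7: 14 + 9 = 23
  side 8: 12 = 12
No arrangement into 7 tape sides stays within capacity, so 8 is optimal.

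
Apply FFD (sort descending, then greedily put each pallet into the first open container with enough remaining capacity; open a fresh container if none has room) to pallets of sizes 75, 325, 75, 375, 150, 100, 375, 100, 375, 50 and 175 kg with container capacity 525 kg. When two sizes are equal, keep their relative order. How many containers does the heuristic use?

Sorted descending: 375, 375, 375, 325, 175, 150, 100, 100, 75, 75, 50.
  375 → container 1 (new)  [load 375/525]
  375 → container 2 (new)  [load 375/525]
  375 → container 3 (new)  [load 375/525]
  325 → container 4 (new)  [load 325/525]
  175 → container 4  [load 500/525]
  150 → container 1  [load 525/525]
  100 → container 2  [load 475/525]
  100 → container 3  [load 475/525]
  75 → container 5 (new)  [load 75/525]
  75 → container 5  [load 150/525]
  50 → container 2  [load 525/525]
5 containers opened.

5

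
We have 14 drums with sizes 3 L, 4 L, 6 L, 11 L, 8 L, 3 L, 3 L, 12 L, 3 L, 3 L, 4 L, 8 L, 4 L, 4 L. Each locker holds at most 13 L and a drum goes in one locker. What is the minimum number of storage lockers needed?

7

Total = 12 + 11 + 8 + 8 + 6 + 4 + 4 + 4 + 4 + 3 + 3 + 3 + 3 + 3 = 76 L.
Lower bound: ⌈76/13⌉ = 6 storage lockers.
A packing using 7 storage lockers:
  locker 1: 12 = 12
  locker 2: 11 = 11
  locker 3: 8 + 4 = 12
  locker 4: 8 + 4 = 12
  locker 5: 6 + 4 + 3 = 13
  locker 6: 4 + 3 + 3 + 3 = 13
  locker 7: 3 = 3
No arrangement into 6 storage lockers stays within capacity, so 7 is optimal.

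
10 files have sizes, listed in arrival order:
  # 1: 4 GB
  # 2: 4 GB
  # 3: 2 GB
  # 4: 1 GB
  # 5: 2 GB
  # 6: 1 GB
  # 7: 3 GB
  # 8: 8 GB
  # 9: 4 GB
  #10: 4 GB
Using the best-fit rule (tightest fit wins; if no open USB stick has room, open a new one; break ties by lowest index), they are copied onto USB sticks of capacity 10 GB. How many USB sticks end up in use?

  4 → USB stick 1 (new)  [load 4/10]
  4 → USB stick 1  [load 8/10]
  2 → USB stick 1  [load 10/10]
  1 → USB stick 2 (new)  [load 1/10]
  2 → USB stick 2  [load 3/10]
  1 → USB stick 2  [load 4/10]
  3 → USB stick 2  [load 7/10]
  8 → USB stick 3 (new)  [load 8/10]
  4 → USB stick 4 (new)  [load 4/10]
  4 → USB stick 4  [load 8/10]
4 USB sticks opened.

4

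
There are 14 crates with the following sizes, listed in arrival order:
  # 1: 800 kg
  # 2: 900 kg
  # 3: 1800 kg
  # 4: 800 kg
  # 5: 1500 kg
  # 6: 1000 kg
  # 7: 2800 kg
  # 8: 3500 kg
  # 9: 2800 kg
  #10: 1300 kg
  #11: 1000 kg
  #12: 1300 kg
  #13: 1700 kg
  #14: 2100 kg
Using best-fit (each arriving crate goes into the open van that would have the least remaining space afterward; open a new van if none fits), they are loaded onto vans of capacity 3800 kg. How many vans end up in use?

7

  800 → van 1 (new)  [load 800/3800]
  900 → van 1  [load 1700/3800]
  1800 → van 1  [load 3500/3800]
  800 → van 2 (new)  [load 800/3800]
  1500 → van 2  [load 2300/3800]
  1000 → van 2  [load 3300/3800]
  2800 → van 3 (new)  [load 2800/3800]
  3500 → van 4 (new)  [load 3500/3800]
  2800 → van 5 (new)  [load 2800/3800]
  1300 → van 6 (new)  [load 1300/3800]
  1000 → van 3  [load 3800/3800]
  1300 → van 6  [load 2600/3800]
  1700 → van 7 (new)  [load 1700/3800]
  2100 → van 7  [load 3800/3800]
7 vans opened.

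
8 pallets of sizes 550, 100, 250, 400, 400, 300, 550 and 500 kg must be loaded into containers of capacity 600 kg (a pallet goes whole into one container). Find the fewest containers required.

6

Total = 550 + 550 + 500 + 400 + 400 + 300 + 250 + 100 = 3050 kg.
Lower bound: ⌈3050/600⌉ = 6 containers.
A packing using 6 containers:
  container 1: 550 = 550
  container 2: 550 = 550
  container 3: 500 + 100 = 600
  container 4: 400 = 400
  container 5: 400 = 400
  container 6: 300 + 250 = 550
This matches the lower bound, so 6 is optimal.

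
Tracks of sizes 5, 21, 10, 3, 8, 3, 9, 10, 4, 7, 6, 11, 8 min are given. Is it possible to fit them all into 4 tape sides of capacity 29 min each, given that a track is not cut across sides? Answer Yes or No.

A valid assignment using 4 tape sides:
  side 1: 21 + 8 = 29
  side 2: 11 + 10 + 8 = 29
  side 3: 10 + 9 + 7 + 3 = 29
  side 4: 6 + 5 + 4 + 3 = 18
Every load is within 29 min, so 4 tape sides suffice.

Yes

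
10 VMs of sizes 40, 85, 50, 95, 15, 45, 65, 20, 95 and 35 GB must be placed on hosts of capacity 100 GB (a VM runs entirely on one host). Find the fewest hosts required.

Total = 95 + 95 + 85 + 65 + 50 + 45 + 40 + 35 + 20 + 15 = 545 GB.
Lower bound: ⌈545/100⌉ = 6 hosts.
A packing using 6 hosts:
  host 1: 95 = 95
  host 2: 95 = 95
  host 3: 85 + 15 = 100
  host 4: 65 + 35 = 100
  host 5: 50 + 45 = 95
  host 6: 40 + 20 = 60
This matches the lower bound, so 6 is optimal.

6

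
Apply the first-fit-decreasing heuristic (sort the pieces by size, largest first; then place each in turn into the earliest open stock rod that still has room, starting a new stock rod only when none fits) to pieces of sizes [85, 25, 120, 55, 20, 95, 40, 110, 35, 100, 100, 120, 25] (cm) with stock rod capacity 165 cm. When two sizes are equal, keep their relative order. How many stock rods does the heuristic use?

7

Sorted descending: 120, 120, 110, 100, 100, 95, 85, 55, 40, 35, 25, 25, 20.
  120 → stock rod 1 (new)  [load 120/165]
  120 → stock rod 2 (new)  [load 120/165]
  110 → stock rod 3 (new)  [load 110/165]
  100 → stock rod 4 (new)  [load 100/165]
  100 → stock rod 5 (new)  [load 100/165]
  95 → stock rod 6 (new)  [load 95/165]
  85 → stock rod 7 (new)  [load 85/165]
  55 → stock rod 3  [load 165/165]
  40 → stock rod 1  [load 160/165]
  35 → stock rod 2  [load 155/165]
  25 → stock rod 4  [load 125/165]
  25 → stock rod 4  [load 150/165]
  20 → stock rod 5  [load 120/165]
7 stock rods opened.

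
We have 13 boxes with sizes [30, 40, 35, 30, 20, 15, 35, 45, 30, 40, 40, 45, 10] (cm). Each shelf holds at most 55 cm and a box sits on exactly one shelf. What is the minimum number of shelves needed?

10

Total = 45 + 45 + 40 + 40 + 40 + 35 + 35 + 30 + 30 + 30 + 20 + 15 + 10 = 415 cm.
Lower bound: ⌈415/55⌉ = 8 shelves.
Also, 10 boxes each exceed 55/2 cm, and no two of those can share a shelf, so at least 10 shelves are needed.
A packing using 10 shelves:
  shelf 1: 45 + 10 = 55
  shelf 2: 45 = 45
  shelf 3: 40 + 15 = 55
  shelf 4: 40 = 40
  shelf 5: 40 = 40
  shelf 6: 35 + 20 = 55
  shelf 7: 35 = 35
  shelf 8: 30 = 30
  shelf 9: 30 = 30
  shelf 10: 30 = 30
This matches the lower bound, so 10 is optimal.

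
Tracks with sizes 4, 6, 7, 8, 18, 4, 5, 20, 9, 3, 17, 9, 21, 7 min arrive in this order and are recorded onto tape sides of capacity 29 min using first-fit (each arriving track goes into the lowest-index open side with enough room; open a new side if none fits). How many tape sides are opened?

5

  4 → side 1 (new)  [load 4/29]
  6 → side 1  [load 10/29]
  7 → side 1  [load 17/29]
  8 → side 1  [load 25/29]
  18 → side 2 (new)  [load 18/29]
  4 → side 1  [load 29/29]
  5 → side 2  [load 23/29]
  20 → side 3 (new)  [load 20/29]
  9 → side 3  [load 29/29]
  3 → side 2  [load 26/29]
  17 → side 4 (new)  [load 17/29]
  9 → side 4  [load 26/29]
  21 → side 5 (new)  [load 21/29]
  7 → side 5  [load 28/29]
5 tape sides opened.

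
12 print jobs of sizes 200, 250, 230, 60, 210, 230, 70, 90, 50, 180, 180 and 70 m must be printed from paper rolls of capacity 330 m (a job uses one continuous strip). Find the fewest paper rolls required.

Total = 250 + 230 + 230 + 210 + 200 + 180 + 180 + 90 + 70 + 70 + 60 + 50 = 1820 m.
Lower bound: ⌈1820/330⌉ = 6 paper rolls.
Also, 7 print jobs each exceed 165 m, and no two of those can share a roll, so at least 7 paper rolls are needed.
A packing using 7 paper rolls:
  roll 1: 250 + 70 = 320
  roll 2: 230 + 90 = 320
  roll 3: 230 + 70 = 300
  roll 4: 210 + 60 + 50 = 320
  roll 5: 200 = 200
  roll 6: 180 = 180
  roll 7: 180 = 180
This matches the lower bound, so 7 is optimal.

7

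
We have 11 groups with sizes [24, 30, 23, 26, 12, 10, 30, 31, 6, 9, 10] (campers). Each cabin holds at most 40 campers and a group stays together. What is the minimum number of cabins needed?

6

Total = 31 + 30 + 30 + 26 + 24 + 23 + 12 + 10 + 10 + 9 + 6 = 211 campers.
Lower bound: ⌈211/40⌉ = 6 cabins.
A packing using 6 cabins:
  cabin 1: 31 + 9 = 40
  cabin 2: 30 + 10 = 40
  cabin 3: 30 + 10 = 40
  cabin 4: 26 + 12 = 38
  cabin 5: 24 + 6 = 30
  cabin 6: 23 = 23
This matches the lower bound, so 6 is optimal.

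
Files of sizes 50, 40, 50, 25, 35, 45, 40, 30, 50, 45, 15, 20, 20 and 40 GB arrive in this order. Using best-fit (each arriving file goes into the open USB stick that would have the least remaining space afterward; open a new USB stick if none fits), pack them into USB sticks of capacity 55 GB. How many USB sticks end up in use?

  50 → USB stick 1 (new)  [load 50/55]
  40 → USB stick 2 (new)  [load 40/55]
  50 → USB stick 3 (new)  [load 50/55]
  25 → USB stick 4 (new)  [load 25/55]
  35 → USB stick 5 (new)  [load 35/55]
  45 → USB stick 6 (new)  [load 45/55]
  40 → USB stick 7 (new)  [load 40/55]
  30 → USB stick 4  [load 55/55]
  50 → USB stick 8 (new)  [load 50/55]
  45 → USB stick 9 (new)  [load 45/55]
  15 → USB stick 2  [load 55/55]
  20 → USB stick 5  [load 55/55]
  20 → USB stick 10 (new)  [load 20/55]
  40 → USB stick 11 (new)  [load 40/55]
11 USB sticks opened.

11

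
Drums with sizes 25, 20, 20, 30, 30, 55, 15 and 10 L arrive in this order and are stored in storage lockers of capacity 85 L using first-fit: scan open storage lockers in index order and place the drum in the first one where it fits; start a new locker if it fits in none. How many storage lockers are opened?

3

  25 → locker 1 (new)  [load 25/85]
  20 → locker 1  [load 45/85]
  20 → locker 1  [load 65/85]
  30 → locker 2 (new)  [load 30/85]
  30 → locker 2  [load 60/85]
  55 → locker 3 (new)  [load 55/85]
  15 → locker 1  [load 80/85]
  10 → locker 2  [load 70/85]
3 storage lockers opened.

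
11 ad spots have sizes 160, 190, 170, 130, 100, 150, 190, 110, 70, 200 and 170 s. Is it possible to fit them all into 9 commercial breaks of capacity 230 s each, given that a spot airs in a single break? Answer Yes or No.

Yes

A valid assignment using 9 commercial breaks:
  break 1: 200 = 200
  break 2: 190 = 190
  break 3: 190 = 190
  break 4: 170 = 170
  break 5: 170 = 170
  break 6: 160 + 70 = 230
  break 7: 150 = 150
  break 8: 130 + 100 = 230
  break 9: 110 = 110
Every load is within 230 s, so 9 commercial breaks suffice.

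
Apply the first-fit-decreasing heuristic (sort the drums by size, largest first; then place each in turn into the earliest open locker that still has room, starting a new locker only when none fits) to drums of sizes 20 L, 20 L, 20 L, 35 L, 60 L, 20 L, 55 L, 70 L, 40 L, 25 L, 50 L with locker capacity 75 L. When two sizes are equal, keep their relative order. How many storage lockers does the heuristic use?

6

Sorted descending: 70, 60, 55, 50, 40, 35, 25, 20, 20, 20, 20.
  70 → locker 1 (new)  [load 70/75]
  60 → locker 2 (new)  [load 60/75]
  55 → locker 3 (new)  [load 55/75]
  50 → locker 4 (new)  [load 50/75]
  40 → locker 5 (new)  [load 40/75]
  35 → locker 5  [load 75/75]
  25 → locker 4  [load 75/75]
  20 → locker 3  [load 75/75]
  20 → locker 6 (new)  [load 20/75]
  20 → locker 6  [load 40/75]
  20 → locker 6  [load 60/75]
6 storage lockers opened.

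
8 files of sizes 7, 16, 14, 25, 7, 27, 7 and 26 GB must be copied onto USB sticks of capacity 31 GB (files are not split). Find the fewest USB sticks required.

5

Total = 27 + 26 + 25 + 16 + 14 + 7 + 7 + 7 = 129 GB.
Lower bound: ⌈129/31⌉ = 5 USB sticks.
A packing using 5 USB sticks:
  USB stick 1: 27 = 27
  USB stick 2: 26 = 26
  USB stick 3: 25 = 25
  USB stick 4: 16 + 14 = 30
  USB stick 5: 7 + 7 + 7 = 21
This matches the lower bound, so 5 is optimal.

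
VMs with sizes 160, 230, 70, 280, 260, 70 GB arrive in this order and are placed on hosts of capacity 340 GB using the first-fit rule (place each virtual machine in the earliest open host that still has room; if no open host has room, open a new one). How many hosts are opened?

  160 → host 1 (new)  [load 160/340]
  230 → host 2 (new)  [load 230/340]
  70 → host 1  [load 230/340]
  280 → host 3 (new)  [load 280/340]
  260 → host 4 (new)  [load 260/340]
  70 → host 1  [load 300/340]
4 hosts opened.

4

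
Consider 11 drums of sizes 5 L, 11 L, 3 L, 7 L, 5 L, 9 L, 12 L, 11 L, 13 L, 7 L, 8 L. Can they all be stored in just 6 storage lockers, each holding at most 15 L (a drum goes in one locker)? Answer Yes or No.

No

Total = 91 L; ⌈91/15⌉ = 7.
At least 7 storage lockers are required, but only 6 are allowed.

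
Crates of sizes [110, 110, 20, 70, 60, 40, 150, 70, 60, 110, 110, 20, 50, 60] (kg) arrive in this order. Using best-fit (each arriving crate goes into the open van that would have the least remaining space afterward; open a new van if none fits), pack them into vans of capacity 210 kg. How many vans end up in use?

  110 → van 1 (new)  [load 110/210]
  110 → van 2 (new)  [load 110/210]
  20 → van 1  [load 130/210]
  70 → van 1  [load 200/210]
  60 → van 2  [load 170/210]
  40 → van 2  [load 210/210]
  150 → van 3 (new)  [load 150/210]
  70 → van 4 (new)  [load 70/210]
  60 → van 3  [load 210/210]
  110 → van 4  [load 180/210]
  110 → van 5 (new)  [load 110/210]
  20 → van 4  [load 200/210]
  50 → van 5  [load 160/210]
  60 → van 6 (new)  [load 60/210]
6 vans opened.

6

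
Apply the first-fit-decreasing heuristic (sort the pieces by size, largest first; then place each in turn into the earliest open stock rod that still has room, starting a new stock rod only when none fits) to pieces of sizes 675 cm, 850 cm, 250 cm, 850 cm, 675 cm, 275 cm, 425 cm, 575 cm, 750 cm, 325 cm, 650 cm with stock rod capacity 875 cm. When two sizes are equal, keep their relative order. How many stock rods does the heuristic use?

9

Sorted descending: 850, 850, 750, 675, 675, 650, 575, 425, 325, 275, 250.
  850 → stock rod 1 (new)  [load 850/875]
  850 → stock rod 2 (new)  [load 850/875]
  750 → stock rod 3 (new)  [load 750/875]
  675 → stock rod 4 (new)  [load 675/875]
  675 → stock rod 5 (new)  [load 675/875]
  650 → stock rod 6 (new)  [load 650/875]
  575 → stock rod 7 (new)  [load 575/875]
  425 → stock rod 8 (new)  [load 425/875]
  325 → stock rod 8  [load 750/875]
  275 → stock rod 7  [load 850/875]
  250 → stock rod 9 (new)  [load 250/875]
9 stock rods opened.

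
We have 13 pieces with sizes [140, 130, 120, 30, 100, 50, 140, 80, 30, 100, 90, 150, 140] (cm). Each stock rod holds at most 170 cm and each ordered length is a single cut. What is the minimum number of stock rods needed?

9

Total = 150 + 140 + 140 + 140 + 130 + 120 + 100 + 100 + 90 + 80 + 50 + 30 + 30 = 1300 cm.
Lower bound: ⌈1300/170⌉ = 8 stock rods.
Also, 9 pieces each exceed 85 cm, and no two of those can share a stock rod, so at least 9 stock rods are needed.
A packing using 9 stock rods:
  stock rod 1: 150 = 150
  stock rod 2: 140 + 30 = 170
  stock rod 3: 140 + 30 = 170
  stock rod 4: 140 = 140
  stock rod 5: 130 = 130
  stock rod 6: 120 + 50 = 170
  stock rod 7: 100 = 100
  stock rod 8: 100 = 100
  stock rod 9: 90 + 80 = 170
This matches the lower bound, so 9 is optimal.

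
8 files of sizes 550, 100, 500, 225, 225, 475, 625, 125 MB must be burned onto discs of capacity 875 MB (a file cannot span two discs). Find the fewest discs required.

4

Total = 625 + 550 + 500 + 475 + 225 + 225 + 125 + 100 = 2825 MB.
Lower bound: ⌈2825/875⌉ = 4 discs.
A packing using 4 discs:
  disc 1: 625 + 225 = 850
  disc 2: 550 + 225 + 100 = 875
  disc 3: 500 + 125 = 625
  disc 4: 475 = 475
This matches the lower bound, so 4 is optimal.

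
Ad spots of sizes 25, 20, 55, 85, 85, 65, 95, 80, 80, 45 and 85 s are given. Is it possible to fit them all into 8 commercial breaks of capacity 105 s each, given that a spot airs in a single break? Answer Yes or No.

A valid assignment using 8 commercial breaks:
  break 1: 95 = 95
  break 2: 85 + 20 = 105
  break 3: 85 = 85
  break 4: 85 = 85
  break 5: 80 + 25 = 105
  break 6: 80 = 80
  break 7: 65 = 65
  break 8: 55 + 45 = 100
Every load is within 105 s, so 8 commercial breaks suffice.

Yes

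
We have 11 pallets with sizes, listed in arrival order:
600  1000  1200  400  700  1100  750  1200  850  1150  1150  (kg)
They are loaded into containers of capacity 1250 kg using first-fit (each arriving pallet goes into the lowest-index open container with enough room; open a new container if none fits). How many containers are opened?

10

  600 → container 1 (new)  [load 600/1250]
  1000 → container 2 (new)  [load 1000/1250]
  1200 → container 3 (new)  [load 1200/1250]
  400 → container 1  [load 1000/1250]
  700 → container 4 (new)  [load 700/1250]
  1100 → container 5 (new)  [load 1100/1250]
  750 → container 6 (new)  [load 750/1250]
  1200 → container 7 (new)  [load 1200/1250]
  850 → container 8 (new)  [load 850/1250]
  1150 → container 9 (new)  [load 1150/1250]
  1150 → container 10 (new)  [load 1150/1250]
10 containers opened.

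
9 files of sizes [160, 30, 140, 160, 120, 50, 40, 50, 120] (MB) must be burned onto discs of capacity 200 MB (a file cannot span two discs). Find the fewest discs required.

5

Total = 160 + 160 + 140 + 120 + 120 + 50 + 50 + 40 + 30 = 870 MB.
Lower bound: ⌈870/200⌉ = 5 discs.
A packing using 5 discs:
  disc 1: 160 + 40 = 200
  disc 2: 160 + 30 = 190
  disc 3: 140 + 50 = 190
  disc 4: 120 + 50 = 170
  disc 5: 120 = 120
This matches the lower bound, so 5 is optimal.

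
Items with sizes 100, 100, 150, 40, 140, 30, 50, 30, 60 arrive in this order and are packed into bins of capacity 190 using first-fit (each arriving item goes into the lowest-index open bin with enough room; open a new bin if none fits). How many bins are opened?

5

  100 → bin 1 (new)  [load 100/190]
  100 → bin 2 (new)  [load 100/190]
  150 → bin 3 (new)  [load 150/190]
  40 → bin 1  [load 140/190]
  140 → bin 4 (new)  [load 140/190]
  30 → bin 1  [load 170/190]
  50 → bin 2  [load 150/190]
  30 → bin 2  [load 180/190]
  60 → bin 5 (new)  [load 60/190]
5 bins opened.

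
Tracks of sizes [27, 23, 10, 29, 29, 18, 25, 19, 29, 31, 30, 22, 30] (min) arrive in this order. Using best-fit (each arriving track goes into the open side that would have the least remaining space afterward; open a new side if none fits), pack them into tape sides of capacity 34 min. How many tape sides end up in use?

  27 → side 1 (new)  [load 27/34]
  23 → side 2 (new)  [load 23/34]
  10 → side 2  [load 33/34]
  29 → side 3 (new)  [load 29/34]
  29 → side 4 (new)  [load 29/34]
  18 → side 5 (new)  [load 18/34]
  25 → side 6 (new)  [load 25/34]
  19 → side 7 (new)  [load 19/34]
  29 → side 8 (new)  [load 29/34]
  31 → side 9 (new)  [load 31/34]
  30 → side 10 (new)  [load 30/34]
  22 → side 11 (new)  [load 22/34]
  30 → side 12 (new)  [load 30/34]
12 tape sides opened.

12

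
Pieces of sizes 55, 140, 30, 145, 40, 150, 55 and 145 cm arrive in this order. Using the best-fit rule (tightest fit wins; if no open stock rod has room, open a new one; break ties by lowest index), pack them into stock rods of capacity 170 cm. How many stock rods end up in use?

  55 → stock rod 1 (new)  [load 55/170]
  140 → stock rod 2 (new)  [load 140/170]
  30 → stock rod 2  [load 170/170]
  145 → stock rod 3 (new)  [load 145/170]
  40 → stock rod 1  [load 95/170]
  150 → stock rod 4 (new)  [load 150/170]
  55 → stock rod 1  [load 150/170]
  145 → stock rod 5 (new)  [load 145/170]
5 stock rods opened.

5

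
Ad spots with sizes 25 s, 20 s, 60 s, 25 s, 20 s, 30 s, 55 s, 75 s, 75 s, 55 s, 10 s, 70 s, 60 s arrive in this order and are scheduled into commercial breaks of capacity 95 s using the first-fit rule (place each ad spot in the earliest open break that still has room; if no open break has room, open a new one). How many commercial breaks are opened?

8

  25 → break 1 (new)  [load 25/95]
  20 → break 1  [load 45/95]
  60 → break 2 (new)  [load 60/95]
  25 → break 1  [load 70/95]
  20 → break 1  [load 90/95]
  30 → break 2  [load 90/95]
  55 → break 3 (new)  [load 55/95]
  75 → break 4 (new)  [load 75/95]
  75 → break 5 (new)  [load 75/95]
  55 → break 6 (new)  [load 55/95]
  10 → break 3  [load 65/95]
  70 → break 7 (new)  [load 70/95]
  60 → break 8 (new)  [load 60/95]
8 commercial breaks opened.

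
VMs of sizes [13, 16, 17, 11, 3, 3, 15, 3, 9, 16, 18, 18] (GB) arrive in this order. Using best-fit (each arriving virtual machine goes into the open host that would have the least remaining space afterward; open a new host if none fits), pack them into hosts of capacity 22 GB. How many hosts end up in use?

8

  13 → host 1 (new)  [load 13/22]
  16 → host 2 (new)  [load 16/22]
  17 → host 3 (new)  [load 17/22]
  11 → host 4 (new)  [load 11/22]
  3 → host 3  [load 20/22]
  3 → host 2  [load 19/22]
  15 → host 5 (new)  [load 15/22]
  3 → host 2  [load 22/22]
  9 → host 1  [load 22/22]
  16 → host 6 (new)  [load 16/22]
  18 → host 7 (new)  [load 18/22]
  18 → host 8 (new)  [load 18/22]
8 hosts opened.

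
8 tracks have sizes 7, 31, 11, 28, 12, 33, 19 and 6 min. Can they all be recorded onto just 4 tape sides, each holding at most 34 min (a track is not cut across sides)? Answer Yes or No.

No

Total = 147 min; ⌈147/34⌉ = 5.
At least 5 tape sides are required, but only 4 are allowed.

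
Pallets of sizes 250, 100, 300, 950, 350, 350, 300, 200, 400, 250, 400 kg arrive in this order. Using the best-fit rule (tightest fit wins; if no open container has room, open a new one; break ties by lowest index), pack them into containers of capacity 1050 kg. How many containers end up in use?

  250 → container 1 (new)  [load 250/1050]
  100 → container 1  [load 350/1050]
  300 → container 1  [load 650/1050]
  950 → container 2 (new)  [load 950/1050]
  350 → container 1  [load 1000/1050]
  350 → container 3 (new)  [load 350/1050]
  300 → container 3  [load 650/1050]
  200 → container 3  [load 850/1050]
  400 → container 4 (new)  [load 400/1050]
  250 → container 4  [load 650/1050]
  400 → container 4  [load 1050/1050]
4 containers opened.

4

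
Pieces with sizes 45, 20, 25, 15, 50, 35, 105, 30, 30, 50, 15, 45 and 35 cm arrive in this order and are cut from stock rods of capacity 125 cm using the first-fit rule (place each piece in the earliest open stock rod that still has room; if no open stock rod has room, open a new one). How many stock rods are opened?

  45 → stock rod 1 (new)  [load 45/125]
  20 → stock rod 1  [load 65/125]
  25 → stock rod 1  [load 90/125]
  15 → stock rod 1  [load 105/125]
  50 → stock rod 2 (new)  [load 50/125]
  35 → stock rod 2  [load 85/125]
  105 → stock rod 3 (new)  [load 105/125]
  30 → stock rod 2  [load 115/125]
  30 → stock rod 4 (new)  [load 30/125]
  50 → stock rod 4  [load 80/125]
  15 → stock rod 1  [load 120/125]
  45 → stock rod 4  [load 125/125]
  35 → stock rod 5 (new)  [load 35/125]
5 stock rods opened.

5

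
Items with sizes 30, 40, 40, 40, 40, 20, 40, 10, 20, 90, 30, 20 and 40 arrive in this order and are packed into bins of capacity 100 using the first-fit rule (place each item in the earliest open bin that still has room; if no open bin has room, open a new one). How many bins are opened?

  30 → bin 1 (new)  [load 30/100]
  40 → bin 1  [load 70/100]
  40 → bin 2 (new)  [load 40/100]
  40 → bin 2  [load 80/100]
  40 → bin 3 (new)  [load 40/100]
  20 → bin 1  [load 90/100]
  40 → bin 3  [load 80/100]
  10 → bin 1  [load 100/100]
  20 → bin 2  [load 100/100]
  90 → bin 4 (new)  [load 90/100]
  30 → bin 5 (new)  [load 30/100]
  20 → bin 3  [load 100/100]
  40 → bin 5  [load 70/100]
5 bins opened.

5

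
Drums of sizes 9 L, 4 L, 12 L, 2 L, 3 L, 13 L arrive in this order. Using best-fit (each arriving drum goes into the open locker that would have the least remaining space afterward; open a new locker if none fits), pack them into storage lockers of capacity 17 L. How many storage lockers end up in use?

  9 → locker 1 (new)  [load 9/17]
  4 → locker 1  [load 13/17]
  12 → locker 2 (new)  [load 12/17]
  2 → locker 1  [load 15/17]
  3 → locker 2  [load 15/17]
  13 → locker 3 (new)  [load 13/17]
3 storage lockers opened.

3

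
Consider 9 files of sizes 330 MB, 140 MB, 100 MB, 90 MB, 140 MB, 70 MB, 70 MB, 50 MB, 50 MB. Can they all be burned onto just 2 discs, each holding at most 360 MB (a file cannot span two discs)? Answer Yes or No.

Total = 1040 MB; ⌈1040/360⌉ = 3.
At least 3 discs are required, but only 2 are allowed.

No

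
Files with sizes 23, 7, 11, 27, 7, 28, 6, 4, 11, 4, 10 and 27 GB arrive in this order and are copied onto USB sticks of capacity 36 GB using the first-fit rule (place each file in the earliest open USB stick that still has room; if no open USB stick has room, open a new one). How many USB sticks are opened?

  23 → USB stick 1 (new)  [load 23/36]
  7 → USB stick 1  [load 30/36]
  11 → USB stick 2 (new)  [load 11/36]
  27 → USB stick 3 (new)  [load 27/36]
  7 → USB stick 2  [load 18/36]
  28 → USB stick 4 (new)  [load 28/36]
  6 → USB stick 1  [load 36/36]
  4 → USB stick 2  [load 22/36]
  11 → USB stick 2  [load 33/36]
  4 → USB stick 3  [load 31/36]
  10 → USB stick 5 (new)  [load 10/36]
  27 → USB stick 6 (new)  [load 27/36]
6 USB sticks opened.

6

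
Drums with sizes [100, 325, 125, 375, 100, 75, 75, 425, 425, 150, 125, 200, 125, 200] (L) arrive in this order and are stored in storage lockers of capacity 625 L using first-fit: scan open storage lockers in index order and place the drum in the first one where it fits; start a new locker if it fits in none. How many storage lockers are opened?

5

  100 → locker 1 (new)  [load 100/625]
  325 → locker 1  [load 425/625]
  125 → locker 1  [load 550/625]
  375 → locker 2 (new)  [load 375/625]
  100 → locker 2  [load 475/625]
  75 → locker 1  [load 625/625]
  75 → locker 2  [load 550/625]
  425 → locker 3 (new)  [load 425/625]
  425 → locker 4 (new)  [load 425/625]
  150 → locker 3  [load 575/625]
  125 → locker 4  [load 550/625]
  200 → locker 5 (new)  [load 200/625]
  125 → locker 5  [load 325/625]
  200 → locker 5  [load 525/625]
5 storage lockers opened.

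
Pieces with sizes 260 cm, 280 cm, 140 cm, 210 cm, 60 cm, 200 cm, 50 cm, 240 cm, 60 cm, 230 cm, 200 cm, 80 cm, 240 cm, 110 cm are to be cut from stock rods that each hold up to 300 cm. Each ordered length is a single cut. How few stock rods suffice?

9

Total = 280 + 260 + 240 + 240 + 230 + 210 + 200 + 200 + 140 + 110 + 80 + 60 + 60 + 50 = 2360 cm.
Lower bound: ⌈2360/300⌉ = 8 stock rods.
A packing using 9 stock rods:
  stock rod 1: 280 = 280
  stock rod 2: 260 = 260
  stock rod 3: 240 + 60 = 300
  stock rod 4: 240 + 60 = 300
  stock rod 5: 230 + 50 = 280
  stock rod 6: 210 + 80 = 290
  stock rod 7: 200 = 200
  stock rod 8: 200 = 200
  stock rod 9: 140 + 110 = 250
No arrangement into 8 stock rods stays within capacity, so 9 is optimal.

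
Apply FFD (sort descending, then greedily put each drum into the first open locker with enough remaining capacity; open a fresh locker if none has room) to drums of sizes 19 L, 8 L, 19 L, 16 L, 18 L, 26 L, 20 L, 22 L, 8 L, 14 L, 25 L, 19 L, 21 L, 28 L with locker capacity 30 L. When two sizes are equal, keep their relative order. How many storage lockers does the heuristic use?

Sorted descending: 28, 26, 25, 22, 21, 20, 19, 19, 19, 18, 16, 14, 8, 8.
  28 → locker 1 (new)  [load 28/30]
  26 → locker 2 (new)  [load 26/30]
  25 → locker 3 (new)  [load 25/30]
  22 → locker 4 (new)  [load 22/30]
  21 → locker 5 (new)  [load 21/30]
  20 → locker 6 (new)  [load 20/30]
  19 → locker 7 (new)  [load 19/30]
  19 → locker 8 (new)  [load 19/30]
  19 → locker 9 (new)  [load 19/30]
  18 → locker 10 (new)  [load 18/30]
  16 → locker 11 (new)  [load 16/30]
  14 → locker 11  [load 30/30]
  8 → locker 4  [load 30/30]
  8 → locker 5  [load 29/30]
11 storage lockers opened.

11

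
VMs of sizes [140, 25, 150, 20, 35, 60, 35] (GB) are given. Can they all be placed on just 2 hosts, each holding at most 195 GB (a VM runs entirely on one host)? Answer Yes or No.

No

Total = 465 GB; ⌈465/195⌉ = 3.
At least 3 hosts are required, but only 2 are allowed.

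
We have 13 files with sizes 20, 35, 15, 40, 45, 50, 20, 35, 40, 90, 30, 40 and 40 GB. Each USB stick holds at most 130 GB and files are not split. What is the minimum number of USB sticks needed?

Total = 90 + 50 + 45 + 40 + 40 + 40 + 40 + 35 + 35 + 30 + 20 + 20 + 15 = 500 GB.
Lower bound: ⌈500/130⌉ = 4 USB sticks.
A packing using 4 USB sticks:
  USB stick 1: 90 + 40 = 130
  USB stick 2: 50 + 45 + 35 = 130
  USB stick 3: 40 + 40 + 40 = 120
  USB stick 4: 35 + 30 + 20 + 20 + 15 = 120
This matches the lower bound, so 4 is optimal.

4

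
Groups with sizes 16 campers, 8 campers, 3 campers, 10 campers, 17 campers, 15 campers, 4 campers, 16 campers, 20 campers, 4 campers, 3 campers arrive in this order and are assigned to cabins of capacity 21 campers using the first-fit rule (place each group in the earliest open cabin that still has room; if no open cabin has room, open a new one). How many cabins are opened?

  16 → cabin 1 (new)  [load 16/21]
  8 → cabin 2 (new)  [load 8/21]
  3 → cabin 1  [load 19/21]
  10 → cabin 2  [load 18/21]
  17 → cabin 3 (new)  [load 17/21]
  15 → cabin 4 (new)  [load 15/21]
  4 → cabin 3  [load 21/21]
  16 → cabin 5 (new)  [load 16/21]
  20 → cabin 6 (new)  [load 20/21]
  4 → cabin 4  [load 19/21]
  3 → cabin 2  [load 21/21]
6 cabins opened.

6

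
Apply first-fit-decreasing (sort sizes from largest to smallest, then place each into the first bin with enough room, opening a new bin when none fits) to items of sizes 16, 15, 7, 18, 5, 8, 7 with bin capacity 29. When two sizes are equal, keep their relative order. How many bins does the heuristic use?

Sorted descending: 18, 16, 15, 8, 7, 7, 5.
  18 → bin 1 (new)  [load 18/29]
  16 → bin 2 (new)  [load 16/29]
  15 → bin 3 (new)  [load 15/29]
  8 → bin 1  [load 26/29]
  7 → bin 2  [load 23/29]
  7 → bin 3  [load 22/29]
  5 → bin 2  [load 28/29]
3 bins opened.

3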